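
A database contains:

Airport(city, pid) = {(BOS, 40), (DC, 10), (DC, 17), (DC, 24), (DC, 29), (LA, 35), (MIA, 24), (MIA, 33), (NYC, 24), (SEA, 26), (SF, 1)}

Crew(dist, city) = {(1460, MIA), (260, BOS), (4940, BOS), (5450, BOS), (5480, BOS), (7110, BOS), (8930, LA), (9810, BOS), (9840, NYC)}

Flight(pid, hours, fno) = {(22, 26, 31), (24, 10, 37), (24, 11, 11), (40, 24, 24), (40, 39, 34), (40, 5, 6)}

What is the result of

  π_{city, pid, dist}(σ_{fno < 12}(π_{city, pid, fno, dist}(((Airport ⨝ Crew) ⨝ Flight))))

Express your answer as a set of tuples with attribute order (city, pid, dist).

Joining Airport and Crew on city yields {(BOS, 40, 260), (BOS, 40, 4940), (BOS, 40, 5450), (BOS, 40, 5480), (BOS, 40, 7110), (BOS, 40, 9810), (LA, 35, 8930), (MIA, 24, 1460), (MIA, 33, 1460), (NYC, 24, 9840)}.
Joining (Airport ⨝ Crew) and Flight on pid yields {(BOS, 40, 260, 24, 24), (BOS, 40, 260, 39, 34), (BOS, 40, 260, 5, 6), (BOS, 40, 4940, 24, 24), (BOS, 40, 4940, 39, 34), (BOS, 40, 4940, 5, 6), (BOS, 40, 5450, 24, 24), (BOS, 40, 5450, 39, 34), (BOS, 40, 5450, 5, 6), (BOS, 40, 5480, 24, 24), (BOS, 40, 5480, 39, 34), (BOS, 40, 5480, 5, 6), (BOS, 40, 7110, 24, 24), (BOS, 40, 7110, 39, 34), (BOS, 40, 7110, 5, 6), (BOS, 40, 9810, 24, 24), (BOS, 40, 9810, 39, 34), (BOS, 40, 9810, 5, 6), (MIA, 24, 1460, 10, 37), (MIA, 24, 1460, 11, 11), (NYC, 24, 9840, 10, 37), (NYC, 24, 9840, 11, 11)}.
Projecting to city, pid, fno, dist: {(BOS, 40, 24, 260), (BOS, 40, 24, 4940), (BOS, 40, 24, 5450), (BOS, 40, 24, 5480), (BOS, 40, 24, 7110), (BOS, 40, 24, 9810), (BOS, 40, 34, 260), (BOS, 40, 34, 4940), (BOS, 40, 34, 5450), (BOS, 40, 34, 5480), (BOS, 40, 34, 7110), (BOS, 40, 34, 9810), (BOS, 40, 6, 260), (BOS, 40, 6, 4940), (BOS, 40, 6, 5450), (BOS, 40, 6, 5480), (BOS, 40, 6, 7110), (BOS, 40, 6, 9810), (MIA, 24, 11, 1460), (MIA, 24, 37, 1460), (NYC, 24, 11, 9840), (NYC, 24, 37, 9840)}
Filtering on fno < 12 leaves {(BOS, 40, 6, 260), (BOS, 40, 6, 4940), (BOS, 40, 6, 5450), (BOS, 40, 6, 5480), (BOS, 40, 6, 7110), (BOS, 40, 6, 9810), (MIA, 24, 11, 1460), (NYC, 24, 11, 9840)}.
Projecting to city, pid, dist: {(BOS, 40, 260), (BOS, 40, 4940), (BOS, 40, 5450), (BOS, 40, 5480), (BOS, 40, 7110), (BOS, 40, 9810), (MIA, 24, 1460), (NYC, 24, 9840)}

{(BOS, 40, 260), (BOS, 40, 4940), (BOS, 40, 5450), (BOS, 40, 5480), (BOS, 40, 7110), (BOS, 40, 9810), (MIA, 24, 1460), (NYC, 24, 9840)}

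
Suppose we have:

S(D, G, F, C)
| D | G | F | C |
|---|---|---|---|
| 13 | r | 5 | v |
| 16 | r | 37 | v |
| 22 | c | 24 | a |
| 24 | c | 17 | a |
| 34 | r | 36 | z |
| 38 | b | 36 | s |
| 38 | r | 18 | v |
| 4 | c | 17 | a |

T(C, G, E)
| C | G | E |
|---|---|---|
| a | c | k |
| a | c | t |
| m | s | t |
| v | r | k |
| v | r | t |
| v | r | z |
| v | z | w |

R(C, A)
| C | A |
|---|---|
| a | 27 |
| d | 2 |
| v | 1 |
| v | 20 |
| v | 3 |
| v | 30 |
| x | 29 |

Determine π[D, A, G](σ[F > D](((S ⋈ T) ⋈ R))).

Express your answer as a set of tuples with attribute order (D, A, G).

Natural join on G, C: {(13, r, 5, v, k), (13, r, 5, v, t), (13, r, 5, v, z), (16, r, 37, v, k), (16, r, 37, v, t), (16, r, 37, v, z), (22, c, 24, a, k), (22, c, 24, a, t), (24, c, 17, a, k), (24, c, 17, a, t), (38, r, 18, v, k), (38, r, 18, v, t), (38, r, 18, v, z), (4, c, 17, a, k), (4, c, 17, a, t)}
Natural join on C: {(13, r, 5, v, k, 1), (13, r, 5, v, k, 20), (13, r, 5, v, k, 3), (13, r, 5, v, k, 30), (13, r, 5, v, t, 1), (13, r, 5, v, t, 20), (13, r, 5, v, t, 3), (13, r, 5, v, t, 30), (13, r, 5, v, z, 1), (13, r, 5, v, z, 20), (13, r, 5, v, z, 3), (13, r, 5, v, z, 30), (16, r, 37, v, k, 1), (16, r, 37, v, k, 20), (16, r, 37, v, k, 3), (16, r, 37, v, k, 30), (16, r, 37, v, t, 1), (16, r, 37, v, t, 20), (16, r, 37, v, t, 3), (16, r, 37, v, t, 30), (16, r, 37, v, z, 1), (16, r, 37, v, z, 20), (16, r, 37, v, z, 3), (16, r, 37, v, z, 30), (22, c, 24, a, k, 27), (22, c, 24, a, t, 27), (24, c, 17, a, k, 27), (24, c, 17, a, t, 27), (38, r, 18, v, k, 1), (38, r, 18, v, k, 20), (38, r, 18, v, k, 3), (38, r, 18, v, k, 30), (38, r, 18, v, t, 1), (38, r, 18, v, t, 20), (38, r, 18, v, t, 3), (38, r, 18, v, t, 30), (38, r, 18, v, z, 1), (38, r, 18, v, z, 20), (38, r, 18, v, z, 3), (38, r, 18, v, z, 30), (4, c, 17, a, k, 27), (4, c, 17, a, t, 27)}
σ[F > D]: keep tuples satisfying F > D → {(16, r, 37, v, k, 1), (16, r, 37, v, k, 20), (16, r, 37, v, k, 3), (16, r, 37, v, k, 30), (16, r, 37, v, t, 1), (16, r, 37, v, t, 20), (16, r, 37, v, t, 3), (16, r, 37, v, t, 30), (16, r, 37, v, z, 1), (16, r, 37, v, z, 20), (16, r, 37, v, z, 3), (16, r, 37, v, z, 30), (22, c, 24, a, k, 27), (22, c, 24, a, t, 27), (4, c, 17, a, k, 27), (4, c, 17, a, t, 27)}
π_{D, A, G} gives {(16, 1, r), (16, 20, r), (16, 3, r), (16, 30, r), (22, 27, c), (4, 27, c)} (10 duplicate(s) eliminated).

{(16, 1, r), (16, 20, r), (16, 3, r), (16, 30, r), (22, 27, c), (4, 27, c)}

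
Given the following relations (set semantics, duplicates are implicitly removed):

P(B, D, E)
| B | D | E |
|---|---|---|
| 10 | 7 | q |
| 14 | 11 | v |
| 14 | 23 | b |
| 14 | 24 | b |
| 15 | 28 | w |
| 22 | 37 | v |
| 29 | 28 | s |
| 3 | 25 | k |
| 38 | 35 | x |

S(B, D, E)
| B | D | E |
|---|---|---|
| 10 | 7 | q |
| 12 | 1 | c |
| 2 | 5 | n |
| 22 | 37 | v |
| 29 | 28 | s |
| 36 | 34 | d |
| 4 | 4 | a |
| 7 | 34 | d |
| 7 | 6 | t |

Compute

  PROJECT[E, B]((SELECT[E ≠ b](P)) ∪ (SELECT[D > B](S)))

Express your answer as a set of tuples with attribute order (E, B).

{(d, 7), (k, 3), (n, 2), (q, 10), (s, 29), (v, 14), (v, 22), (w, 15), (x, 38)}

Apply σ_{E ≠ b}; surviving tuples: {(10, 7, q), (14, 11, v), (15, 28, w), (22, 37, v), (29, 28, s), (3, 25, k), (38, 35, x)}
Apply σ_{D > B}; surviving tuples: {(2, 5, n), (22, 37, v), (7, 34, d)}
Set union of the two operands is {(10, 7, q), (14, 11, v), (15, 28, w), (2, 5, n), (22, 37, v), (29, 28, s), (3, 25, k), (38, 35, x), (7, 34, d)}.
π_{E, B} gives {(d, 7), (k, 3), (n, 2), (q, 10), (s, 29), (v, 14), (v, 22), (w, 15), (x, 38)}.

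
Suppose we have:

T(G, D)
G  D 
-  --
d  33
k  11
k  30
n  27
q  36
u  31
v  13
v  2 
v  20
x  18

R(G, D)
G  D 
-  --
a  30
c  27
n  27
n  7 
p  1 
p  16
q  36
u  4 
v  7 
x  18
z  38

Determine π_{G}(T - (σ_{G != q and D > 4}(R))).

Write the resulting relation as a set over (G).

Selection G != q and D > 4: {(a, 30), (c, 27), (n, 27), (n, 7), (p, 16), (v, 7), (x, 18), (z, 38)}
Taking the difference: {(d, 33), (k, 11), (k, 30), (q, 36), (u, 31), (v, 13), (v, 2), (v, 20)}
π_{G} gives {d, k, q, u, v} (3 duplicate(s) eliminated).

{d, k, q, u, v}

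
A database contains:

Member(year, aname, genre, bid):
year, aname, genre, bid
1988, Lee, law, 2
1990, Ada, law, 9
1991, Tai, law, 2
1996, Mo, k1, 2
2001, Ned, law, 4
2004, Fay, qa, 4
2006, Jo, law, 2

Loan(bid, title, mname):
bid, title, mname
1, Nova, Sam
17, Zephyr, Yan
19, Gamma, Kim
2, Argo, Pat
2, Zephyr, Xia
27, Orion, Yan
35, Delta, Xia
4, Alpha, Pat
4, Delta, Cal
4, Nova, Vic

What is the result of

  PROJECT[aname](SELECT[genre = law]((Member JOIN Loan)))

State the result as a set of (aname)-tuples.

{Jo, Lee, Ned, Tai}

Natural join on bid: {(1988, Lee, law, 2, Argo, Pat), (1988, Lee, law, 2, Zephyr, Xia), (1991, Tai, law, 2, Argo, Pat), (1991, Tai, law, 2, Zephyr, Xia), (1996, Mo, k1, 2, Argo, Pat), (1996, Mo, k1, 2, Zephyr, Xia), (2001, Ned, law, 4, Alpha, Pat), (2001, Ned, law, 4, Delta, Cal), (2001, Ned, law, 4, Nova, Vic), (2004, Fay, qa, 4, Alpha, Pat), (2004, Fay, qa, 4, Delta, Cal), (2004, Fay, qa, 4, Nova, Vic), (2006, Jo, law, 2, Argo, Pat), (2006, Jo, law, 2, Zephyr, Xia)}
σ[genre = law]: keep tuples satisfying genre = law → {(1988, Lee, law, 2, Argo, Pat), (1988, Lee, law, 2, Zephyr, Xia), (1991, Tai, law, 2, Argo, Pat), (1991, Tai, law, 2, Zephyr, Xia), (2001, Ned, law, 4, Alpha, Pat), (2001, Ned, law, 4, Delta, Cal), (2001, Ned, law, 4, Nova, Vic), (2006, Jo, law, 2, Argo, Pat), (2006, Jo, law, 2, Zephyr, Xia)}
Keep only column(s) aname (5 duplicate(s) eliminated): {Jo, Lee, Ned, Tai}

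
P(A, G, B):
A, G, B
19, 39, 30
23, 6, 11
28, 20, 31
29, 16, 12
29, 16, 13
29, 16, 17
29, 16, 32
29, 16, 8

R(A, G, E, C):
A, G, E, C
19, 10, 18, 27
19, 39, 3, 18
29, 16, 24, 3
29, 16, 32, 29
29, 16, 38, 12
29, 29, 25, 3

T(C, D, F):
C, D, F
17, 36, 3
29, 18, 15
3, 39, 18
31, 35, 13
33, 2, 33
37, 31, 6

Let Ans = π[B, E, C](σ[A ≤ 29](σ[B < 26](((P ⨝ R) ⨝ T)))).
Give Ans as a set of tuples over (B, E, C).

Natural join on A, G: {(19, 39, 30, 3, 18), (29, 16, 12, 24, 3), (29, 16, 12, 32, 29), (29, 16, 12, 38, 12), (29, 16, 13, 24, 3), (29, 16, 13, 32, 29), (29, 16, 13, 38, 12), (29, 16, 17, 24, 3), (29, 16, 17, 32, 29), (29, 16, 17, 38, 12), (29, 16, 32, 24, 3), (29, 16, 32, 32, 29), (29, 16, 32, 38, 12), (29, 16, 8, 24, 3), (29, 16, 8, 32, 29), (29, 16, 8, 38, 12)}
Natural join on C: {(29, 16, 12, 24, 3, 39, 18), (29, 16, 12, 32, 29, 18, 15), (29, 16, 13, 24, 3, 39, 18), (29, 16, 13, 32, 29, 18, 15), (29, 16, 17, 24, 3, 39, 18), (29, 16, 17, 32, 29, 18, 15), (29, 16, 32, 24, 3, 39, 18), (29, 16, 32, 32, 29, 18, 15), (29, 16, 8, 24, 3, 39, 18), (29, 16, 8, 32, 29, 18, 15)}
σ[B < 26]: keep tuples satisfying B < 26 → {(29, 16, 12, 24, 3, 39, 18), (29, 16, 12, 32, 29, 18, 15), (29, 16, 13, 24, 3, 39, 18), (29, 16, 13, 32, 29, 18, 15), (29, 16, 17, 24, 3, 39, 18), (29, 16, 17, 32, 29, 18, 15), (29, 16, 8, 24, 3, 39, 18), (29, 16, 8, 32, 29, 18, 15)}
σ[A ≤ 29]: keep tuples satisfying A ≤ 29 → {(29, 16, 12, 24, 3, 39, 18), (29, 16, 12, 32, 29, 18, 15), (29, 16, 13, 24, 3, 39, 18), (29, 16, 13, 32, 29, 18, 15), (29, 16, 17, 24, 3, 39, 18), (29, 16, 17, 32, 29, 18, 15), (29, 16, 8, 24, 3, 39, 18), (29, 16, 8, 32, 29, 18, 15)}
π_{B, E, C} gives {(12, 24, 3), (12, 32, 29), (13, 24, 3), (13, 32, 29), (17, 24, 3), (17, 32, 29), (8, 24, 3), (8, 32, 29)}.

{(12, 24, 3), (12, 32, 29), (13, 24, 3), (13, 32, 29), (17, 24, 3), (17, 32, 29), (8, 24, 3), (8, 32, 29)}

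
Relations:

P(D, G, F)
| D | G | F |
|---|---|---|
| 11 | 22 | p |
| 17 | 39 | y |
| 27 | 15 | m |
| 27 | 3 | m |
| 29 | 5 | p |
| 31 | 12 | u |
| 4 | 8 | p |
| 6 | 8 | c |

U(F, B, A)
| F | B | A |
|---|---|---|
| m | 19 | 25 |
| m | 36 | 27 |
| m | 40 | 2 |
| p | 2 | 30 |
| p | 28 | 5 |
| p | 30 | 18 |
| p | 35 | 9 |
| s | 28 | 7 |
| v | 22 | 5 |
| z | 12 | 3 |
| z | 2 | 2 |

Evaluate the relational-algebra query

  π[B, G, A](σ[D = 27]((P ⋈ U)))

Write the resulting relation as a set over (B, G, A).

Natural join on F: {(11, 22, p, 2, 30), (11, 22, p, 28, 5), (11, 22, p, 30, 18), (11, 22, p, 35, 9), (27, 15, m, 19, 25), (27, 15, m, 36, 27), (27, 15, m, 40, 2), (27, 3, m, 19, 25), (27, 3, m, 36, 27), (27, 3, m, 40, 2), (29, 5, p, 2, 30), (29, 5, p, 28, 5), (29, 5, p, 30, 18), (29, 5, p, 35, 9), (4, 8, p, 2, 30), (4, 8, p, 28, 5), (4, 8, p, 30, 18), (4, 8, p, 35, 9)}
σ[D = 27]: keep tuples satisfying D = 27 → {(27, 15, m, 19, 25), (27, 15, m, 36, 27), (27, 15, m, 40, 2), (27, 3, m, 19, 25), (27, 3, m, 36, 27), (27, 3, m, 40, 2)}
π[B, G, A]: project onto (B, G, A) → {(19, 15, 25), (19, 3, 25), (36, 15, 27), (36, 3, 27), (40, 15, 2), (40, 3, 2)}

{(19, 15, 25), (19, 3, 25), (36, 15, 27), (36, 3, 27), (40, 15, 2), (40, 3, 2)}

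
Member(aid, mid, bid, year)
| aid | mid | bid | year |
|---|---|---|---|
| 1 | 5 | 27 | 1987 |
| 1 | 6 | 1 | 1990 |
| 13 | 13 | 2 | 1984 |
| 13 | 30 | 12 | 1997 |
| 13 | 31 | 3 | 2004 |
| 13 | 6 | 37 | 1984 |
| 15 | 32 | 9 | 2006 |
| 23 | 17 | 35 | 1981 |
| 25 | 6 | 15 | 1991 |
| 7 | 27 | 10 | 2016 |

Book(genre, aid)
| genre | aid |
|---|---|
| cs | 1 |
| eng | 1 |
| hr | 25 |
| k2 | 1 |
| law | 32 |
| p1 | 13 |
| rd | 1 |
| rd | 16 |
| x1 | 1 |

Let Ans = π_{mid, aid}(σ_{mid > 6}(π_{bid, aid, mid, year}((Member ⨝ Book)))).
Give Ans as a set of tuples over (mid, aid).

Natural join on aid: {(1, 5, 27, 1987, cs), (1, 5, 27, 1987, eng), (1, 5, 27, 1987, k2), (1, 5, 27, 1987, rd), (1, 5, 27, 1987, x1), (1, 6, 1, 1990, cs), (1, 6, 1, 1990, eng), (1, 6, 1, 1990, k2), (1, 6, 1, 1990, rd), (1, 6, 1, 1990, x1), (13, 13, 2, 1984, p1), (13, 30, 12, 1997, p1), (13, 31, 3, 2004, p1), (13, 6, 37, 1984, p1), (25, 6, 15, 1991, hr)}
Keep only column(s) bid, aid, mid, year (8 duplicate(s) eliminated): {(1, 1, 6, 1990), (12, 13, 30, 1997), (15, 25, 6, 1991), (2, 13, 13, 1984), (27, 1, 5, 1987), (3, 13, 31, 2004), (37, 13, 6, 1984)}
σ[mid > 6]: keep tuples satisfying mid > 6 → {(12, 13, 30, 1997), (2, 13, 13, 1984), (3, 13, 31, 2004)}
Keep only column(s) mid, aid: {(13, 13), (30, 13), (31, 13)}

{(13, 13), (30, 13), (31, 13)}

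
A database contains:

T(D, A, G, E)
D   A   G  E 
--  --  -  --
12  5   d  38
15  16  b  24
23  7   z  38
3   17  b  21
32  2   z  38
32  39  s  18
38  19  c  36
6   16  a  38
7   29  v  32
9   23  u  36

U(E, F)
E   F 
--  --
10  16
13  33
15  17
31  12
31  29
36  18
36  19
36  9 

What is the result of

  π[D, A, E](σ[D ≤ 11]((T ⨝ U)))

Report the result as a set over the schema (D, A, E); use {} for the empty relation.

{(9, 23, 36)}

Natural join on E: {(38, 19, c, 36, 18), (38, 19, c, 36, 19), (38, 19, c, 36, 9), (9, 23, u, 36, 18), (9, 23, u, 36, 19), (9, 23, u, 36, 9)}
Selection D ≤ 11: {(9, 23, u, 36, 18), (9, 23, u, 36, 19), (9, 23, u, 36, 9)}
Projecting to D, A, E (2 duplicate(s) eliminated): {(9, 23, 36)}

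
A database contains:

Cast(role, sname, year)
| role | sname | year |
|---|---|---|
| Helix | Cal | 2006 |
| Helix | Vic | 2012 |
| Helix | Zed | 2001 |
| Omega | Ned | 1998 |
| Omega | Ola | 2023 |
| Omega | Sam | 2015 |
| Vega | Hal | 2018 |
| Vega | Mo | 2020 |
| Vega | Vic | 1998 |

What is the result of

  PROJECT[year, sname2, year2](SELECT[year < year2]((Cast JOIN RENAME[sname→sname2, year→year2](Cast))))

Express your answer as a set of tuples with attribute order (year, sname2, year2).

{(1998, Hal, 2018), (1998, Mo, 2020), (1998, Ola, 2023), (1998, Sam, 2015), (2001, Cal, 2006), (2001, Vic, 2012), (2006, Vic, 2012), (2015, Ola, 2023), (2018, Mo, 2020)}

ρ[sname→sname2, year→year2]: schema becomes (role, sname2, year2); tuples unchanged.
Cast ⋈ RENAME[sname→sname2, year→year2](Cast) (natural join on role): {(Helix, Cal, 2006, Cal, 2006), (Helix, Cal, 2006, Vic, 2012), (Helix, Cal, 2006, Zed, 2001), (Helix, Vic, 2012, Cal, 2006), (Helix, Vic, 2012, Vic, 2012), (Helix, Vic, 2012, Zed, 2001), (Helix, Zed, 2001, Cal, 2006), (Helix, Zed, 2001, Vic, 2012), (Helix, Zed, 2001, Zed, 2001), (Omega, Ned, 1998, Ned, 1998), (Omega, Ned, 1998, Ola, 2023), (Omega, Ned, 1998, Sam, 2015), (Omega, Ola, 2023, Ned, 1998), (Omega, Ola, 2023, Ola, 2023), (Omega, Ola, 2023, Sam, 2015), (Omega, Sam, 2015, Ned, 1998), (Omega, Sam, 2015, Ola, 2023), (Omega, Sam, 2015, Sam, 2015), (Vega, Hal, 2018, Hal, 2018), (Vega, Hal, 2018, Mo, 2020), (Vega, Hal, 2018, Vic, 1998), (Vega, Mo, 2020, Hal, 2018), (Vega, Mo, 2020, Mo, 2020), (Vega, Mo, 2020, Vic, 1998), (Vega, Vic, 1998, Hal, 2018), (Vega, Vic, 1998, Mo, 2020), (Vega, Vic, 1998, Vic, 1998)}
Apply σ_{year < year2}; surviving tuples: {(Helix, Cal, 2006, Vic, 2012), (Helix, Zed, 2001, Cal, 2006), (Helix, Zed, 2001, Vic, 2012), (Omega, Ned, 1998, Ola, 2023), (Omega, Ned, 1998, Sam, 2015), (Omega, Sam, 2015, Ola, 2023), (Vega, Hal, 2018, Mo, 2020), (Vega, Vic, 1998, Hal, 2018), (Vega, Vic, 1998, Mo, 2020)}
Projecting to year, sname2, year2: {(1998, Hal, 2018), (1998, Mo, 2020), (1998, Ola, 2023), (1998, Sam, 2015), (2001, Cal, 2006), (2001, Vic, 2012), (2006, Vic, 2012), (2015, Ola, 2023), (2018, Mo, 2020)}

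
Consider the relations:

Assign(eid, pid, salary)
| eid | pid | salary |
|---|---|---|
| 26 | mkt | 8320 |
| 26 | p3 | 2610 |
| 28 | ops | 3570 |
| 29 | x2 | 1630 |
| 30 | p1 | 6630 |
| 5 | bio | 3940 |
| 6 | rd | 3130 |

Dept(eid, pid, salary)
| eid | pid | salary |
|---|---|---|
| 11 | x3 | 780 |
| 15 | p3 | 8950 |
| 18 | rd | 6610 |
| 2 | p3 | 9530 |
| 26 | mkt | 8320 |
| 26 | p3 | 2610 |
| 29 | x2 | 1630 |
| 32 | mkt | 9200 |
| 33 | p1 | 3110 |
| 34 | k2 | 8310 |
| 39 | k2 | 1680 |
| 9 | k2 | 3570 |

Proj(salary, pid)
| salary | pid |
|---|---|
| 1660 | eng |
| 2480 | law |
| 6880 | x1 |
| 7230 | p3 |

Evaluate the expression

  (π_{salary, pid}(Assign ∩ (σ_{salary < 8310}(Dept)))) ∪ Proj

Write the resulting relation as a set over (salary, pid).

Selection salary < 8310: {(11, x3, 780), (18, rd, 6610), (26, p3, 2610), (29, x2, 1630), (33, p1, 3110), (39, k2, 1680), (9, k2, 3570)}
Set intersection of the two operands is {(26, p3, 2610), (29, x2, 1630)}.
π[salary, pid]: project onto (salary, pid) → {(1630, x2), (2610, p3)}
Set union of the two operands is {(1630, x2), (1660, eng), (2480, law), (2610, p3), (6880, x1), (7230, p3)}.

{(1630, x2), (1660, eng), (2480, law), (2610, p3), (6880, x1), (7230, p3)}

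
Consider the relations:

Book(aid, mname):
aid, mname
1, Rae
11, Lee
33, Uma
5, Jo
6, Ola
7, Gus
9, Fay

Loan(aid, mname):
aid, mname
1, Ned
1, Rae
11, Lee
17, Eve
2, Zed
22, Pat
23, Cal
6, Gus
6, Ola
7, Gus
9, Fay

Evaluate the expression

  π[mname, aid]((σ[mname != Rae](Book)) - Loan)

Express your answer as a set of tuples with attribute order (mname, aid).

Selection mname != Rae: {(11, Lee), (33, Uma), (5, Jo), (6, Ola), (7, Gus), (9, Fay)}
Set difference of the two operands is {(33, Uma), (5, Jo)}.
Keep only column(s) mname, aid: {(Jo, 5), (Uma, 33)}

{(Jo, 5), (Uma, 33)}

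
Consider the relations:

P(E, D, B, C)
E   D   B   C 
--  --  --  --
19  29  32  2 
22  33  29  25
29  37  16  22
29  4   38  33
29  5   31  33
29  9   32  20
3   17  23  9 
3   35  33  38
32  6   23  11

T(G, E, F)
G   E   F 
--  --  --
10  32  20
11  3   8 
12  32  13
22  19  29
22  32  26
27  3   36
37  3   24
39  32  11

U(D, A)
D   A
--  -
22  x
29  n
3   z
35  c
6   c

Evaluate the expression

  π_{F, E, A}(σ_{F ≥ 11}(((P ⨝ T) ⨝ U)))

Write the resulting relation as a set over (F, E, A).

{(11, 32, c), (13, 32, c), (20, 32, c), (24, 3, c), (26, 32, c), (29, 19, n), (36, 3, c)}

Joining P and T on E yields {(19, 29, 32, 2, 22, 29), (3, 17, 23, 9, 11, 8), (3, 17, 23, 9, 27, 36), (3, 17, 23, 9, 37, 24), (3, 35, 33, 38, 11, 8), (3, 35, 33, 38, 27, 36), (3, 35, 33, 38, 37, 24), (32, 6, 23, 11, 10, 20), (32, 6, 23, 11, 12, 13), (32, 6, 23, 11, 22, 26), (32, 6, 23, 11, 39, 11)}.
Joining (P ⨝ T) and U on D yields {(19, 29, 32, 2, 22, 29, n), (3, 35, 33, 38, 11, 8, c), (3, 35, 33, 38, 27, 36, c), (3, 35, 33, 38, 37, 24, c), (32, 6, 23, 11, 10, 20, c), (32, 6, 23, 11, 12, 13, c), (32, 6, 23, 11, 22, 26, c), (32, 6, 23, 11, 39, 11, c)}.
Selection F ≥ 11: {(19, 29, 32, 2, 22, 29, n), (3, 35, 33, 38, 27, 36, c), (3, 35, 33, 38, 37, 24, c), (32, 6, 23, 11, 10, 20, c), (32, 6, 23, 11, 12, 13, c), (32, 6, 23, 11, 22, 26, c), (32, 6, 23, 11, 39, 11, c)}
Projecting to F, E, A: {(11, 32, c), (13, 32, c), (20, 32, c), (24, 3, c), (26, 32, c), (29, 19, n), (36, 3, c)}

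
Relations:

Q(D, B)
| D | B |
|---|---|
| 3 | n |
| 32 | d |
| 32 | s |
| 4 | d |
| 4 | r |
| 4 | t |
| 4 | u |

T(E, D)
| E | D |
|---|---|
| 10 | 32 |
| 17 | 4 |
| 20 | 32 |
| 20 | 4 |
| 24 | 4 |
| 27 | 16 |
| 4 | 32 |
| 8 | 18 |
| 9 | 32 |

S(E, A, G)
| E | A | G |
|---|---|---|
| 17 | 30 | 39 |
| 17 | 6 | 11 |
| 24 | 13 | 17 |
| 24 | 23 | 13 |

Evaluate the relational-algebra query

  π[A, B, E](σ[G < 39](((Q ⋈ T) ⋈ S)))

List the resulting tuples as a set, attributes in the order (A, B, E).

Q ⋈ T (natural join on D): {(32, d, 10), (32, d, 20), (32, d, 4), (32, d, 9), (32, s, 10), (32, s, 20), (32, s, 4), (32, s, 9), (4, d, 17), (4, d, 20), (4, d, 24), (4, r, 17), (4, r, 20), (4, r, 24), (4, t, 17), (4, t, 20), (4, t, 24), (4, u, 17), (4, u, 20), (4, u, 24)}
(Q ⋈ T) ⋈ S (natural join on E): {(4, d, 17, 30, 39), (4, d, 17, 6, 11), (4, d, 24, 13, 17), (4, d, 24, 23, 13), (4, r, 17, 30, 39), (4, r, 17, 6, 11), (4, r, 24, 13, 17), (4, r, 24, 23, 13), (4, t, 17, 30, 39), (4, t, 17, 6, 11), (4, t, 24, 13, 17), (4, t, 24, 23, 13), (4, u, 17, 30, 39), (4, u, 17, 6, 11), (4, u, 24, 13, 17), (4, u, 24, 23, 13)}
σ[G < 39]: keep tuples satisfying G < 39 → {(4, d, 17, 6, 11), (4, d, 24, 13, 17), (4, d, 24, 23, 13), (4, r, 17, 6, 11), (4, r, 24, 13, 17), (4, r, 24, 23, 13), (4, t, 17, 6, 11), (4, t, 24, 13, 17), (4, t, 24, 23, 13), (4, u, 17, 6, 11), (4, u, 24, 13, 17), (4, u, 24, 23, 13)}
Projecting to A, B, E: {(13, d, 24), (13, r, 24), (13, t, 24), (13, u, 24), (23, d, 24), (23, r, 24), (23, t, 24), (23, u, 24), (6, d, 17), (6, r, 17), (6, t, 17), (6, u, 17)}

{(13, d, 24), (13, r, 24), (13, t, 24), (13, u, 24), (23, d, 24), (23, r, 24), (23, t, 24), (23, u, 24), (6, d, 17), (6, r, 17), (6, t, 17), (6, u, 17)}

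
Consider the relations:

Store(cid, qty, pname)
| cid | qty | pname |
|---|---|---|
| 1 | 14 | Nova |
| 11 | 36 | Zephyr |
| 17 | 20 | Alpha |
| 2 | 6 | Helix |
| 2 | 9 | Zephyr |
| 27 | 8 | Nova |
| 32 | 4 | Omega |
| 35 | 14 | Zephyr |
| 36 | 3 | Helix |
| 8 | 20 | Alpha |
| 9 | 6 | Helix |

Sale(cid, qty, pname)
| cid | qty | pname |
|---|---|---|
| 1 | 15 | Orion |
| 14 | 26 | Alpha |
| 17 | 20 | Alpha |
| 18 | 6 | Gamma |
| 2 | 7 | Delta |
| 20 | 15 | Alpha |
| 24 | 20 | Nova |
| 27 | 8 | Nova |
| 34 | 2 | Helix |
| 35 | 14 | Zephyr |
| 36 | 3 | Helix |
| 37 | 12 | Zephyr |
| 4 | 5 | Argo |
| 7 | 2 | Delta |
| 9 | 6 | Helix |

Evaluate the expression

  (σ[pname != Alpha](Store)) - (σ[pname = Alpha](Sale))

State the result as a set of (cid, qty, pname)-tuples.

{(1, 14, Nova), (11, 36, Zephyr), (2, 6, Helix), (2, 9, Zephyr), (27, 8, Nova), (32, 4, Omega), (35, 14, Zephyr), (36, 3, Helix), (9, 6, Helix)}

Filtering on pname != Alpha leaves {(1, 14, Nova), (11, 36, Zephyr), (2, 6, Helix), (2, 9, Zephyr), (27, 8, Nova), (32, 4, Omega), (35, 14, Zephyr), (36, 3, Helix), (9, 6, Helix)}.
Filtering on pname = Alpha leaves {(14, 26, Alpha), (17, 20, Alpha), (20, 15, Alpha)}.
Taking the difference: {(1, 14, Nova), (11, 36, Zephyr), (2, 6, Helix), (2, 9, Zephyr), (27, 8, Nova), (32, 4, Omega), (35, 14, Zephyr), (36, 3, Helix), (9, 6, Helix)}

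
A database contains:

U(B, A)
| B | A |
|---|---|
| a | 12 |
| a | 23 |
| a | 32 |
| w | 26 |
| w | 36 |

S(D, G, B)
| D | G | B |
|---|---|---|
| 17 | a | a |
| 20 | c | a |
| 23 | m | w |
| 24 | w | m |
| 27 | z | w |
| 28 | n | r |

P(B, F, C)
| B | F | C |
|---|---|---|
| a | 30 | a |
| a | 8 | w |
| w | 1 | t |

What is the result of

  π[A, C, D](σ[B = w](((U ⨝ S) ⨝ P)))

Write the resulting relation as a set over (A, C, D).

Natural join on B: {(a, 12, 17, a), (a, 12, 20, c), (a, 23, 17, a), (a, 23, 20, c), (a, 32, 17, a), (a, 32, 20, c), (w, 26, 23, m), (w, 26, 27, z), (w, 36, 23, m), (w, 36, 27, z)}
Natural join on B: {(a, 12, 17, a, 30, a), (a, 12, 17, a, 8, w), (a, 12, 20, c, 30, a), (a, 12, 20, c, 8, w), (a, 23, 17, a, 30, a), (a, 23, 17, a, 8, w), (a, 23, 20, c, 30, a), (a, 23, 20, c, 8, w), (a, 32, 17, a, 30, a), (a, 32, 17, a, 8, w), (a, 32, 20, c, 30, a), (a, 32, 20, c, 8, w), (w, 26, 23, m, 1, t), (w, 26, 27, z, 1, t), (w, 36, 23, m, 1, t), (w, 36, 27, z, 1, t)}
Apply σ_{B = w}; surviving tuples: {(w, 26, 23, m, 1, t), (w, 26, 27, z, 1, t), (w, 36, 23, m, 1, t), (w, 36, 27, z, 1, t)}
π[A, C, D]: project onto (A, C, D) → {(26, t, 23), (26, t, 27), (36, t, 23), (36, t, 27)}

{(26, t, 23), (26, t, 27), (36, t, 23), (36, t, 27)}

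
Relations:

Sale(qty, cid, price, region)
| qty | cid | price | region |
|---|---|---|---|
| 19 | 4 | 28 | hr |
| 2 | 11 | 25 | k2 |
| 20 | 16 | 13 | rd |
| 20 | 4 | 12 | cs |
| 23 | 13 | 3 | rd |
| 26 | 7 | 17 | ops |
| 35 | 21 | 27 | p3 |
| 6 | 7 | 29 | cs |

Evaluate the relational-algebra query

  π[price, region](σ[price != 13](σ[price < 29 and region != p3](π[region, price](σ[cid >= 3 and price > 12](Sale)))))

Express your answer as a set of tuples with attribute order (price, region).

Filtering on cid >= 3 and price > 12 leaves {(19, 4, 28, hr), (2, 11, 25, k2), (20, 16, 13, rd), (26, 7, 17, ops), (35, 21, 27, p3), (6, 7, 29, cs)}.
π_{region, price} gives {(cs, 29), (hr, 28), (k2, 25), (ops, 17), (p3, 27), (rd, 13)}.
Filtering on price < 29 and region != p3 leaves {(hr, 28), (k2, 25), (ops, 17), (rd, 13)}.
Filtering on price != 13 leaves {(hr, 28), (k2, 25), (ops, 17)}.
π_{price, region} gives {(17, ops), (25, k2), (28, hr)}.

{(17, ops), (25, k2), (28, hr)}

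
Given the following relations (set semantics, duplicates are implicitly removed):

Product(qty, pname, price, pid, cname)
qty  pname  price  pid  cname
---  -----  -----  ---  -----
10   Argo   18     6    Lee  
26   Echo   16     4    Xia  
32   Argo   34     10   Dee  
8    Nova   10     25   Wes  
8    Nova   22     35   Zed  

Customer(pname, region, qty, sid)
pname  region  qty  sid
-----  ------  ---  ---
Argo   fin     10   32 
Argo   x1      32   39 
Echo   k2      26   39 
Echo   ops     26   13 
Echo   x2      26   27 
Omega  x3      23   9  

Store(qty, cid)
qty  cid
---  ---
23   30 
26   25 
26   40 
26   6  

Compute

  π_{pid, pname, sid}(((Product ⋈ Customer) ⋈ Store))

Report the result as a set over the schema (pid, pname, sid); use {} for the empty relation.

{(4, Echo, 13), (4, Echo, 27), (4, Echo, 39)}

Product ⋈ Customer (natural join on qty, pname): {(10, Argo, 18, 6, Lee, fin, 32), (26, Echo, 16, 4, Xia, k2, 39), (26, Echo, 16, 4, Xia, ops, 13), (26, Echo, 16, 4, Xia, x2, 27), (32, Argo, 34, 10, Dee, x1, 39)}
(Product ⋈ Customer) ⋈ Store (natural join on qty): {(26, Echo, 16, 4, Xia, k2, 39, 25), (26, Echo, 16, 4, Xia, k2, 39, 40), (26, Echo, 16, 4, Xia, k2, 39, 6), (26, Echo, 16, 4, Xia, ops, 13, 25), (26, Echo, 16, 4, Xia, ops, 13, 40), (26, Echo, 16, 4, Xia, ops, 13, 6), (26, Echo, 16, 4, Xia, x2, 27, 25), (26, Echo, 16, 4, Xia, x2, 27, 40), (26, Echo, 16, 4, Xia, x2, 27, 6)}
π_{pid, pname, sid} gives {(4, Echo, 13), (4, Echo, 27), (4, Echo, 39)} (6 duplicate(s) eliminated).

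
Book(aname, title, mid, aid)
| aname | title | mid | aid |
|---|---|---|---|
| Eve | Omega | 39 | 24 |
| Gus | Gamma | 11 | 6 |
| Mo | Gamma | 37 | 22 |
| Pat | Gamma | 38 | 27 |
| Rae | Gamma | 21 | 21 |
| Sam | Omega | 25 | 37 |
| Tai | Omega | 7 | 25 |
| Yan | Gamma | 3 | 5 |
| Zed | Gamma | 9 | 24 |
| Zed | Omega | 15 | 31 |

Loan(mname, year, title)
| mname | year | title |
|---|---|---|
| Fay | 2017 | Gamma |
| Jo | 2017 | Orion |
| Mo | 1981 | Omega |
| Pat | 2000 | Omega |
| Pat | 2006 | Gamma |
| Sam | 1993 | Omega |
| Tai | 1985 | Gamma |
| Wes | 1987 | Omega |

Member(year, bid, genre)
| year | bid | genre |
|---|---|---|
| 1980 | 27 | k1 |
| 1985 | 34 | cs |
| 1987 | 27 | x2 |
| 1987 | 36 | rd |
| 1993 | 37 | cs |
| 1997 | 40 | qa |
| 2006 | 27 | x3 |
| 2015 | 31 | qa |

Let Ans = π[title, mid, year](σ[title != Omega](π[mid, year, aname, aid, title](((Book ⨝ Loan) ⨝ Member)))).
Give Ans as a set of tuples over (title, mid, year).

Natural join on title: {(Eve, Omega, 39, 24, Mo, 1981), (Eve, Omega, 39, 24, Pat, 2000), (Eve, Omega, 39, 24, Sam, 1993), (Eve, Omega, 39, 24, Wes, 1987), (Gus, Gamma, 11, 6, Fay, 2017), (Gus, Gamma, 11, 6, Pat, 2006), (Gus, Gamma, 11, 6, Tai, 1985), (Mo, Gamma, 37, 22, Fay, 2017), (Mo, Gamma, 37, 22, Pat, 2006), (Mo, Gamma, 37, 22, Tai, 1985), (Pat, Gamma, 38, 27, Fay, 2017), (Pat, Gamma, 38, 27, Pat, 2006), (Pat, Gamma, 38, 27, Tai, 1985), (Rae, Gamma, 21, 21, Fay, 2017), (Rae, Gamma, 21, 21, Pat, 2006), (Rae, Gamma, 21, 21, Tai, 1985), (Sam, Omega, 25, 37, Mo, 1981), (Sam, Omega, 25, 37, Pat, 2000), (Sam, Omega, 25, 37, Sam, 1993), (Sam, Omega, 25, 37, Wes, 1987), (Tai, Omega, 7, 25, Mo, 1981), (Tai, Omega, 7, 25, Pat, 2000), (Tai, Omega, 7, 25, Sam, 1993), (Tai, Omega, 7, 25, Wes, 1987), (Yan, Gamma, 3, 5, Fay, 2017), (Yan, Gamma, 3, 5, Pat, 2006), (Yan, Gamma, 3, 5, Tai, 1985), (Zed, Gamma, 9, 24, Fay, 2017), (Zed, Gamma, 9, 24, Pat, 2006), (Zed, Gamma, 9, 24, Tai, 1985), (Zed, Omega, 15, 31, Mo, 1981), (Zed, Omega, 15, 31, Pat, 2000), (Zed, Omega, 15, 31, Sam, 1993), (Zed, Omega, 15, 31, Wes, 1987)}
Natural join on year: {(Eve, Omega, 39, 24, Sam, 1993, 37, cs), (Eve, Omega, 39, 24, Wes, 1987, 27, x2), (Eve, Omega, 39, 24, Wes, 1987, 36, rd), (Gus, Gamma, 11, 6, Pat, 2006, 27, x3), (Gus, Gamma, 11, 6, Tai, 1985, 34, cs), (Mo, Gamma, 37, 22, Pat, 2006, 27, x3), (Mo, Gamma, 37, 22, Tai, 1985, 34, cs), (Pat, Gamma, 38, 27, Pat, 2006, 27, x3), (Pat, Gamma, 38, 27, Tai, 1985, 34, cs), (Rae, Gamma, 21, 21, Pat, 2006, 27, x3), (Rae, Gamma, 21, 21, Tai, 1985, 34, cs), (Sam, Omega, 25, 37, Sam, 1993, 37, cs), (Sam, Omega, 25, 37, Wes, 1987, 27, x2), (Sam, Omega, 25, 37, Wes, 1987, 36, rd), (Tai, Omega, 7, 25, Sam, 1993, 37, cs), (Tai, Omega, 7, 25, Wes, 1987, 27, x2), (Tai, Omega, 7, 25, Wes, 1987, 36, rd), (Yan, Gamma, 3, 5, Pat, 2006, 27, x3), (Yan, Gamma, 3, 5, Tai, 1985, 34, cs), (Zed, Gamma, 9, 24, Pat, 2006, 27, x3), (Zed, Gamma, 9, 24, Tai, 1985, 34, cs), (Zed, Omega, 15, 31, Sam, 1993, 37, cs), (Zed, Omega, 15, 31, Wes, 1987, 27, x2), (Zed, Omega, 15, 31, Wes, 1987, 36, rd)}
Keep only column(s) mid, year, aname, aid, title (4 duplicate(s) eliminated): {(11, 1985, Gus, 6, Gamma), (11, 2006, Gus, 6, Gamma), (15, 1987, Zed, 31, Omega), (15, 1993, Zed, 31, Omega), (21, 1985, Rae, 21, Gamma), (21, 2006, Rae, 21, Gamma), (25, 1987, Sam, 37, Omega), (25, 1993, Sam, 37, Omega), (3, 1985, Yan, 5, Gamma), (3, 2006, Yan, 5, Gamma), (37, 1985, Mo, 22, Gamma), (37, 2006, Mo, 22, Gamma), (38, 1985, Pat, 27, Gamma), (38, 2006, Pat, 27, Gamma), (39, 1987, Eve, 24, Omega), (39, 1993, Eve, 24, Omega), (7, 1987, Tai, 25, Omega), (7, 1993, Tai, 25, Omega), (9, 1985, Zed, 24, Gamma), (9, 2006, Zed, 24, Gamma)}
Filtering on title != Omega leaves {(11, 1985, Gus, 6, Gamma), (11, 2006, Gus, 6, Gamma), (21, 1985, Rae, 21, Gamma), (21, 2006, Rae, 21, Gamma), (3, 1985, Yan, 5, Gamma), (3, 2006, Yan, 5, Gamma), (37, 1985, Mo, 22, Gamma), (37, 2006, Mo, 22, Gamma), (38, 1985, Pat, 27, Gamma), (38, 2006, Pat, 27, Gamma), (9, 1985, Zed, 24, Gamma), (9, 2006, Zed, 24, Gamma)}.
Keep only column(s) title, mid, year: {(Gamma, 11, 1985), (Gamma, 11, 2006), (Gamma, 21, 1985), (Gamma, 21, 2006), (Gamma, 3, 1985), (Gamma, 3, 2006), (Gamma, 37, 1985), (Gamma, 37, 2006), (Gamma, 38, 1985), (Gamma, 38, 2006), (Gamma, 9, 1985), (Gamma, 9, 2006)}

{(Gamma, 11, 1985), (Gamma, 11, 2006), (Gamma, 21, 1985), (Gamma, 21, 2006), (Gamma, 3, 1985), (Gamma, 3, 2006), (Gamma, 37, 1985), (Gamma, 37, 2006), (Gamma, 38, 1985), (Gamma, 38, 2006), (Gamma, 9, 1985), (Gamma, 9, 2006)}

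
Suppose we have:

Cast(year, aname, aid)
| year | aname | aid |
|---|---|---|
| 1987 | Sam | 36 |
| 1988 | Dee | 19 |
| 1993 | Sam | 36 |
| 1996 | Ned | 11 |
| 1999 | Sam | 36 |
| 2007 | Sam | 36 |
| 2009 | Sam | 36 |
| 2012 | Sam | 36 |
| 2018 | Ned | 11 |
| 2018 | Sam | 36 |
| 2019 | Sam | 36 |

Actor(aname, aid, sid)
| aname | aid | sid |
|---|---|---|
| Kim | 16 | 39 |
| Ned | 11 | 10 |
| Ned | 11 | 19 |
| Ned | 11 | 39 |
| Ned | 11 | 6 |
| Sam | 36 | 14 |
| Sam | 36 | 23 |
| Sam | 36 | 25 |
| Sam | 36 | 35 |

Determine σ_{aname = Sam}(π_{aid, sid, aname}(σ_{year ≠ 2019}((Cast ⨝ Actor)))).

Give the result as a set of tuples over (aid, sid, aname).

Joining Cast and Actor on aname, aid yields {(1987, Sam, 36, 14), (1987, Sam, 36, 23), (1987, Sam, 36, 25), (1987, Sam, 36, 35), (1993, Sam, 36, 14), (1993, Sam, 36, 23), (1993, Sam, 36, 25), (1993, Sam, 36, 35), (1996, Ned, 11, 10), (1996, Ned, 11, 19), (1996, Ned, 11, 39), (1996, Ned, 11, 6), (1999, Sam, 36, 14), (1999, Sam, 36, 23), (1999, Sam, 36, 25), (1999, Sam, 36, 35), (2007, Sam, 36, 14), (2007, Sam, 36, 23), (2007, Sam, 36, 25), (2007, Sam, 36, 35), (2009, Sam, 36, 14), (2009, Sam, 36, 23), (2009, Sam, 36, 25), (2009, Sam, 36, 35), (2012, Sam, 36, 14), (2012, Sam, 36, 23), (2012, Sam, 36, 25), (2012, Sam, 36, 35), (2018, Ned, 11, 10), (2018, Ned, 11, 19), (2018, Ned, 11, 39), (2018, Ned, 11, 6), (2018, Sam, 36, 14), (2018, Sam, 36, 23), (2018, Sam, 36, 25), (2018, Sam, 36, 35), (2019, Sam, 36, 14), (2019, Sam, 36, 23), (2019, Sam, 36, 25), (2019, Sam, 36, 35)}.
σ[year ≠ 2019]: keep tuples satisfying year ≠ 2019 → {(1987, Sam, 36, 14), (1987, Sam, 36, 23), (1987, Sam, 36, 25), (1987, Sam, 36, 35), (1993, Sam, 36, 14), (1993, Sam, 36, 23), (1993, Sam, 36, 25), (1993, Sam, 36, 35), (1996, Ned, 11, 10), (1996, Ned, 11, 19), (1996, Ned, 11, 39), (1996, Ned, 11, 6), (1999, Sam, 36, 14), (1999, Sam, 36, 23), (1999, Sam, 36, 25), (1999, Sam, 36, 35), (2007, Sam, 36, 14), (2007, Sam, 36, 23), (2007, Sam, 36, 25), (2007, Sam, 36, 35), (2009, Sam, 36, 14), (2009, Sam, 36, 23), (2009, Sam, 36, 25), (2009, Sam, 36, 35), (2012, Sam, 36, 14), (2012, Sam, 36, 23), (2012, Sam, 36, 25), (2012, Sam, 36, 35), (2018, Ned, 11, 10), (2018, Ned, 11, 19), (2018, Ned, 11, 39), (2018, Ned, 11, 6), (2018, Sam, 36, 14), (2018, Sam, 36, 23), (2018, Sam, 36, 25), (2018, Sam, 36, 35)}
π[aid, sid, aname]: project onto (aid, sid, aname) (28 duplicate(s) eliminated) → {(11, 10, Ned), (11, 19, Ned), (11, 39, Ned), (11, 6, Ned), (36, 14, Sam), (36, 23, Sam), (36, 25, Sam), (36, 35, Sam)}
σ[aname = Sam]: keep tuples satisfying aname = Sam → {(36, 14, Sam), (36, 23, Sam), (36, 25, Sam), (36, 35, Sam)}

{(36, 14, Sam), (36, 23, Sam), (36, 25, Sam), (36, 35, Sam)}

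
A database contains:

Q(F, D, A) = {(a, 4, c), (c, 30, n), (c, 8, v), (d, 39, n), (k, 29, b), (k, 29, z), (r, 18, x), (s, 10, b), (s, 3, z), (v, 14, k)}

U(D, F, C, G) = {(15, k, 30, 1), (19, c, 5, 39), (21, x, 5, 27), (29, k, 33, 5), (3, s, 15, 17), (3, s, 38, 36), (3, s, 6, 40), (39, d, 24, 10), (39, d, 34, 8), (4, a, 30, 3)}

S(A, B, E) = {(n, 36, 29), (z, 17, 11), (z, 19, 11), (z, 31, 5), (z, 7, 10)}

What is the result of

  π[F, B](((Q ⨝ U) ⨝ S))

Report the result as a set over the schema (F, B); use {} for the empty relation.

{(d, 36), (k, 17), (k, 19), (k, 31), (k, 7), (s, 17), (s, 19), (s, 31), (s, 7)}

Q ⋈ U (natural join on F, D): {(a, 4, c, 30, 3), (d, 39, n, 24, 10), (d, 39, n, 34, 8), (k, 29, b, 33, 5), (k, 29, z, 33, 5), (s, 3, z, 15, 17), (s, 3, z, 38, 36), (s, 3, z, 6, 40)}
(Q ⨝ U) ⋈ S (natural join on A): {(d, 39, n, 24, 10, 36, 29), (d, 39, n, 34, 8, 36, 29), (k, 29, z, 33, 5, 17, 11), (k, 29, z, 33, 5, 19, 11), (k, 29, z, 33, 5, 31, 5), (k, 29, z, 33, 5, 7, 10), (s, 3, z, 15, 17, 17, 11), (s, 3, z, 15, 17, 19, 11), (s, 3, z, 15, 17, 31, 5), (s, 3, z, 15, 17, 7, 10), (s, 3, z, 38, 36, 17, 11), (s, 3, z, 38, 36, 19, 11), (s, 3, z, 38, 36, 31, 5), (s, 3, z, 38, 36, 7, 10), (s, 3, z, 6, 40, 17, 11), (s, 3, z, 6, 40, 19, 11), (s, 3, z, 6, 40, 31, 5), (s, 3, z, 6, 40, 7, 10)}
Projecting to F, B (9 duplicate(s) eliminated): {(d, 36), (k, 17), (k, 19), (k, 31), (k, 7), (s, 17), (s, 19), (s, 31), (s, 7)}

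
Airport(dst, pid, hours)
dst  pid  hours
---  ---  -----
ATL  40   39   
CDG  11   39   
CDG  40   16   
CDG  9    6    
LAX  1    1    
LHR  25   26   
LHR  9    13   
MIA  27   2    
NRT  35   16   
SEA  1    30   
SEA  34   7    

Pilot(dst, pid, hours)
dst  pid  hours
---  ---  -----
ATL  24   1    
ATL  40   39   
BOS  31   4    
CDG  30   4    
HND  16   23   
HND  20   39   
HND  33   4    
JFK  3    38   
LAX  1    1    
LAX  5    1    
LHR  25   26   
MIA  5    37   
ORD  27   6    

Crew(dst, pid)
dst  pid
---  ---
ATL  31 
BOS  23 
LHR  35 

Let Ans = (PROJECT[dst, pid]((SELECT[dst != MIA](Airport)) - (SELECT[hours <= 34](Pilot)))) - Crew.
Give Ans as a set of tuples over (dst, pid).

{(ATL, 40), (CDG, 11), (CDG, 40), (CDG, 9), (LHR, 9), (NRT, 35), (SEA, 1), (SEA, 34)}

Filtering on dst != MIA leaves {(ATL, 40, 39), (CDG, 11, 39), (CDG, 40, 16), (CDG, 9, 6), (LAX, 1, 1), (LHR, 25, 26), (LHR, 9, 13), (NRT, 35, 16), (SEA, 1, 30), (SEA, 34, 7)}.
Filtering on hours <= 34 leaves {(ATL, 24, 1), (BOS, 31, 4), (CDG, 30, 4), (HND, 16, 23), (HND, 33, 4), (LAX, 1, 1), (LAX, 5, 1), (LHR, 25, 26), (ORD, 27, 6)}.
Set difference of the two operands is {(ATL, 40, 39), (CDG, 11, 39), (CDG, 40, 16), (CDG, 9, 6), (LHR, 9, 13), (NRT, 35, 16), (SEA, 1, 30), (SEA, 34, 7)}.
π[dst, pid]: project onto (dst, pid) → {(ATL, 40), (CDG, 11), (CDG, 40), (CDG, 9), (LHR, 9), (NRT, 35), (SEA, 1), (SEA, 34)}
Set difference of the two operands is {(ATL, 40), (CDG, 11), (CDG, 40), (CDG, 9), (LHR, 9), (NRT, 35), (SEA, 1), (SEA, 34)}.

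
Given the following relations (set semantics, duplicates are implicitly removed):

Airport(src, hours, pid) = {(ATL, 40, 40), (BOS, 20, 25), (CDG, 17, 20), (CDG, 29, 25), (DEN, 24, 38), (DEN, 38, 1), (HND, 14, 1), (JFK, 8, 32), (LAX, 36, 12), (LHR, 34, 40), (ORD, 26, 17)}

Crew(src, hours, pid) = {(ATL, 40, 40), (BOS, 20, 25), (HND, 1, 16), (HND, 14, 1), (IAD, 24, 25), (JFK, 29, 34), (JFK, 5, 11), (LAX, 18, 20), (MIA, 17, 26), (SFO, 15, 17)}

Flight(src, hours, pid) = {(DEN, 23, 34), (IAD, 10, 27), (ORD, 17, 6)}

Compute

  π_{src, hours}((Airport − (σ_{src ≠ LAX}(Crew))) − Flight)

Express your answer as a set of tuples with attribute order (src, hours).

{(CDG, 17), (CDG, 29), (DEN, 24), (DEN, 38), (JFK, 8), (LAX, 36), (LHR, 34), (ORD, 26)}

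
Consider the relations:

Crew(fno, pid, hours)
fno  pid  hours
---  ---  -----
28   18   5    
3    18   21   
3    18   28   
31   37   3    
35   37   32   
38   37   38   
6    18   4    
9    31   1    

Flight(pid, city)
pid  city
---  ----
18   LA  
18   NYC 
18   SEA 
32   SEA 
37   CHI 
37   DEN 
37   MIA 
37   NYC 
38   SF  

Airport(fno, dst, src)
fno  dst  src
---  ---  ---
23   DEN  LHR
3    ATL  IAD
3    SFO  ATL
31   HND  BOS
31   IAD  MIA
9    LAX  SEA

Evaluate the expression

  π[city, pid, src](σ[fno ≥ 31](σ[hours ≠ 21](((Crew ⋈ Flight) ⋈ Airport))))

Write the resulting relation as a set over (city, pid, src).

{(CHI, 37, BOS), (CHI, 37, MIA), (DEN, 37, BOS), (DEN, 37, MIA), (MIA, 37, BOS), (MIA, 37, MIA), (NYC, 37, BOS), (NYC, 37, MIA)}

Crew ⋈ Flight (natural join on pid): {(28, 18, 5, LA), (28, 18, 5, NYC), (28, 18, 5, SEA), (3, 18, 21, LA), (3, 18, 21, NYC), (3, 18, 21, SEA), (3, 18, 28, LA), (3, 18, 28, NYC), (3, 18, 28, SEA), (31, 37, 3, CHI), (31, 37, 3, DEN), (31, 37, 3, MIA), (31, 37, 3, NYC), (35, 37, 32, CHI), (35, 37, 32, DEN), (35, 37, 32, MIA), (35, 37, 32, NYC), (38, 37, 38, CHI), (38, 37, 38, DEN), (38, 37, 38, MIA), (38, 37, 38, NYC), (6, 18, 4, LA), (6, 18, 4, NYC), (6, 18, 4, SEA)}
(Crew ⋈ Flight) ⋈ Airport (natural join on fno): {(3, 18, 21, LA, ATL, IAD), (3, 18, 21, LA, SFO, ATL), (3, 18, 21, NYC, ATL, IAD), (3, 18, 21, NYC, SFO, ATL), (3, 18, 21, SEA, ATL, IAD), (3, 18, 21, SEA, SFO, ATL), (3, 18, 28, LA, ATL, IAD), (3, 18, 28, LA, SFO, ATL), (3, 18, 28, NYC, ATL, IAD), (3, 18, 28, NYC, SFO, ATL), (3, 18, 28, SEA, ATL, IAD), (3, 18, 28, SEA, SFO, ATL), (31, 37, 3, CHI, HND, BOS), (31, 37, 3, CHI, IAD, MIA), (31, 37, 3, DEN, HND, BOS), (31, 37, 3, DEN, IAD, MIA), (31, 37, 3, MIA, HND, BOS), (31, 37, 3, MIA, IAD, MIA), (31, 37, 3, NYC, HND, BOS), (31, 37, 3, NYC, IAD, MIA)}
σ[hours ≠ 21]: keep tuples satisfying hours ≠ 21 → {(3, 18, 28, LA, ATL, IAD), (3, 18, 28, LA, SFO, ATL), (3, 18, 28, NYC, ATL, IAD), (3, 18, 28, NYC, SFO, ATL), (3, 18, 28, SEA, ATL, IAD), (3, 18, 28, SEA, SFO, ATL), (31, 37, 3, CHI, HND, BOS), (31, 37, 3, CHI, IAD, MIA), (31, 37, 3, DEN, HND, BOS), (31, 37, 3, DEN, IAD, MIA), (31, 37, 3, MIA, HND, BOS), (31, 37, 3, MIA, IAD, MIA), (31, 37, 3, NYC, HND, BOS), (31, 37, 3, NYC, IAD, MIA)}
σ[fno ≥ 31]: keep tuples satisfying fno ≥ 31 → {(31, 37, 3, CHI, HND, BOS), (31, 37, 3, CHI, IAD, MIA), (31, 37, 3, DEN, HND, BOS), (31, 37, 3, DEN, IAD, MIA), (31, 37, 3, MIA, HND, BOS), (31, 37, 3, MIA, IAD, MIA), (31, 37, 3, NYC, HND, BOS), (31, 37, 3, NYC, IAD, MIA)}
Keep only column(s) city, pid, src: {(CHI, 37, BOS), (CHI, 37, MIA), (DEN, 37, BOS), (DEN, 37, MIA), (MIA, 37, BOS), (MIA, 37, MIA), (NYC, 37, BOS), (NYC, 37, MIA)}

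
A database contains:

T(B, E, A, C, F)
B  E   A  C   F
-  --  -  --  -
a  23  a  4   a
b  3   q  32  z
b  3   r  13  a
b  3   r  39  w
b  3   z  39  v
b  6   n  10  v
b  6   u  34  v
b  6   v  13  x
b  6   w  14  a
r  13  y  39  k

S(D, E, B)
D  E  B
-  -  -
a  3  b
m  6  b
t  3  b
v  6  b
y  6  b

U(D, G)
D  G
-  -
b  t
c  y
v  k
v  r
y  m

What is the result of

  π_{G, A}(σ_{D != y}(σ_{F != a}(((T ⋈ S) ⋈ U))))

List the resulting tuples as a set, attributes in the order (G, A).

{(k, n), (k, u), (k, v), (r, n), (r, u), (r, v)}

T ⋈ S (natural join on B, E): {(b, 3, q, 32, z, a), (b, 3, q, 32, z, t), (b, 3, r, 13, a, a), (b, 3, r, 13, a, t), (b, 3, r, 39, w, a), (b, 3, r, 39, w, t), (b, 3, z, 39, v, a), (b, 3, z, 39, v, t), (b, 6, n, 10, v, m), (b, 6, n, 10, v, v), (b, 6, n, 10, v, y), (b, 6, u, 34, v, m), (b, 6, u, 34, v, v), (b, 6, u, 34, v, y), (b, 6, v, 13, x, m), (b, 6, v, 13, x, v), (b, 6, v, 13, x, y), (b, 6, w, 14, a, m), (b, 6, w, 14, a, v), (b, 6, w, 14, a, y)}
(T ⋈ S) ⋈ U (natural join on D): {(b, 6, n, 10, v, v, k), (b, 6, n, 10, v, v, r), (b, 6, n, 10, v, y, m), (b, 6, u, 34, v, v, k), (b, 6, u, 34, v, v, r), (b, 6, u, 34, v, y, m), (b, 6, v, 13, x, v, k), (b, 6, v, 13, x, v, r), (b, 6, v, 13, x, y, m), (b, 6, w, 14, a, v, k), (b, 6, w, 14, a, v, r), (b, 6, w, 14, a, y, m)}
Filtering on F != a leaves {(b, 6, n, 10, v, v, k), (b, 6, n, 10, v, v, r), (b, 6, n, 10, v, y, m), (b, 6, u, 34, v, v, k), (b, 6, u, 34, v, v, r), (b, 6, u, 34, v, y, m), (b, 6, v, 13, x, v, k), (b, 6, v, 13, x, v, r), (b, 6, v, 13, x, y, m)}.
Filtering on D != y leaves {(b, 6, n, 10, v, v, k), (b, 6, n, 10, v, v, r), (b, 6, u, 34, v, v, k), (b, 6, u, 34, v, v, r), (b, 6, v, 13, x, v, k), (b, 6, v, 13, x, v, r)}.
π[G, A]: project onto (G, A) → {(k, n), (k, u), (k, v), (r, n), (r, u), (r, v)}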